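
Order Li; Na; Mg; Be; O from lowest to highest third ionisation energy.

O < Na < Mg < Li < Be

The third ionization energy removes an electron from the +2 ion. For each element: Li²⁺ is already 1 electron into the core; Na²⁺ is already 1 electron into the core; Mg²⁺ is the bare [Ne] core; Be²⁺ is the bare [He] core; O²⁺ still has 4 valence electrons.
Breaking into a closed-shell core is much more expensive than removing a leftover valence electron — Na, Mg, Li and Be have the largest IE_3 here.
Tabulated IE_3 (kJ/mol): Li 11815, Na 6910, Mg 7733, Be 14849, O 5300.
Hence IE_3: O < Na < Mg < Li < Be.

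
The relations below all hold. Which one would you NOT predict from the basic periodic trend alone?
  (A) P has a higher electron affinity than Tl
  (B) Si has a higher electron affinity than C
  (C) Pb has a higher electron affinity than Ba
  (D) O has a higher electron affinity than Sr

(B)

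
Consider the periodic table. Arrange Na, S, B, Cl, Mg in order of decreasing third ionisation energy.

Mg, Na, Cl, B, S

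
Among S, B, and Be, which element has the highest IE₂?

B

After 1 electron has been removed, what remains? S⁺ still has 5 valence electrons; B⁺ still has 2 valence electrons; Be⁺ still has 1 valence electron.
All are still removing valence electrons, so compare the +1 ions as you would atoms: IE_2 generally rises across a period (higher Z_eff) and falls down a group (larger shell), subject to the usual subshell exceptions.
Valence configurations: S⁺ [Ne]3s²3p³, B⁺ [He]2s², Be⁺ [He]2s¹.
The numbers (kJ/mol): S 2252, B 2427, Be 1757.
Hence IE_2: Be < S < B.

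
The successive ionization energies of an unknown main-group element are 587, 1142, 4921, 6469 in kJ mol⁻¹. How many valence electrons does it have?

2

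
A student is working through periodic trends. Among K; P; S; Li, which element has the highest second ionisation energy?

Li

IE_2 is the cost of taking one more electron from the +1 cation: K⁺ is the bare [Ar] core; P⁺ still has 4 valence electrons; S⁺ still has 5 valence electrons; Li⁺ is the bare [He] core.
Breaking into a closed-shell core is much more expensive than removing a leftover valence electron — K and Li have the largest IE_2 here.
Valence configurations: P⁺ [Ne]3s²3p², S⁺ [Ne]3s²3p³.
Approximate IE_2 values (kJ/mol): K 3052, P 1907, S 2252, Li 7298.
So the second ionization energies run P < S < K < Li.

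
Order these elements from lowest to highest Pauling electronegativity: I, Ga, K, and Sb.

K, Ga, Sb, I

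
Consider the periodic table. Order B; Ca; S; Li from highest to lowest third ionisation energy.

After 2 electrons have been removed, what remains? B²⁺ still has 1 valence electron; Ca²⁺ is the bare [Ar] core; S²⁺ still has 4 valence electrons; Li²⁺ is already 1 electron into the core.
Pulling an electron out of a noble-gas core costs far more than removing a remaining valence electron, so Ca and Li sit at the high end of IE_3.
Valence configurations: B²⁺ [He]2s¹, S²⁺ [Ne]3s²3p².
The numbers (kJ/mol): B 3660, Ca 4912, S 3357, Li 11815.
Putting it together, IE_3: S < B < Ca < Li.

Li, Ca, B, S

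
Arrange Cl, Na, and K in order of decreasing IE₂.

After 1 electron has been removed, what remains? Cl⁺ still has 6 valence electrons; Na⁺ is the bare [Ne] core; K⁺ is the bare [Ar] core.
Pulling an electron out of a noble-gas core costs far more than removing a remaining valence electron, so K and Na sit at the high end of IE_2.
The numbers (kJ/mol): Cl 2298, Na 4562, K 3052.
Putting it together, IE_2: Cl < K < Na.

Na > K > Cl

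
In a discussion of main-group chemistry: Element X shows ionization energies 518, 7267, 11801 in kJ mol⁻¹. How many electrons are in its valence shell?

1

Look for the largest jump between consecutive ionization energies: IE2/IE1 ≈ 14.0, far larger than any earlier ratio.
That jump marks the point where a core electron is being removed. So the atom has 1 valence electron.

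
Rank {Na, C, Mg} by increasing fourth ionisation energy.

C < Na < Mg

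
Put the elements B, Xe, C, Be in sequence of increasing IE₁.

Be is in period 2, group 2; B is in period 2, group 13; C is in period 2, group 14; Xe is in period 5, group 18.
IE₁ increases left→right with effective nuclear charge and decreases top→bottom as the valence shell moves farther out.
Here both period and group differ, so the two effects have to be weighed against each other.
Be > B: this pair runs against the simple trend — see the exception note.
C > Be: C lies to the right of Be in period 2, so the across-period effect alone puts C higher.
Xe > C: period and group pull opposite ways; the across-period shift dominates (1170 vs 1086 kJ/mol).
Note the exception: Be has a higher first ionization energy than B, contrary to the simple trend — removing B's lone 2p electron is easier than breaking Be's filled 2s².
For reference (kJ/mol): Be 900, B 801, C 1086, Xe 1170.
So from lowest to highest: B < Be < C < Xe.

B, Be, C, Xe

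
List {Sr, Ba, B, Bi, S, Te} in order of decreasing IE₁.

S, Te, B, Bi, Sr, Ba

First ionization energy rises across a period (greater Z_eff holds electrons more tightly) and falls down a group (valence electrons are farther from the nucleus).
Here both period and group differ, so the two effects have to be weighed against each other.
Sr > Ba: they share group 2; the group trend gives Sr the larger value.
Bi > Sr: the two effects oppose for this pair; the across-period effect wins (703 vs 550 kJ/mol).
B > Bi: period and group pull opposite ways; the down-group shift dominates (801 vs 703 kJ/mol).
Te > B: period and group pull opposite ways; the across-period shift dominates (869 vs 801 kJ/mol).
S > Te: they share group 16; the group trend gives S the larger value.
Approximate values (kJ/mol): B 801, S 1000, Sr 550, Te 869, Ba 503, Bi 703.
So from highest to lowest: S > Te > B > Bi > Sr > Ba.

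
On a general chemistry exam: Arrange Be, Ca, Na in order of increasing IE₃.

Ca, Na, Be

Consider each +2 ion: Be²⁺ is the bare [He] core; Ca²⁺ is the bare [Ar] core; Na²⁺ is already 1 electron into the core.
All of these are removing an electron from a noble-gas core or deeper; the smaller core (lower principal quantum number) is held far more tightly, and within a period the higher nuclear charge binds the same core more tightly.
Approximate IE_3 values (kJ/mol): Be 14849, Ca 4912, Na 6910.
Hence IE_3: Ca < Na < Be.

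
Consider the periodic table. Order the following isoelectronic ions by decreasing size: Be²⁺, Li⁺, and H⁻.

H⁻, Li⁺, Be²⁺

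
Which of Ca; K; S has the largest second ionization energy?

K

The second ionization energy removes an electron from the +1 ion. For each element: Ca⁺ still has 1 valence electron; K⁺ is the bare [Ar] core; S⁺ still has 5 valence electrons.
Pulling an electron out of a noble-gas core costs far more than removing a remaining valence electron, so K sits at the high end of IE_2.
Valence configurations: Ca⁺ [Ar]4s¹, S⁺ [Ne]3s²3p³.
Approximate IE_2 values (kJ/mol): Ca 1145, K 3052, S 2252.
Hence IE_2: Ca < S < K.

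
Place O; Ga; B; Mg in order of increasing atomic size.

O, B, Ga, Mg

Across a period the added protons contract the valence shell; down a group each new principal shell makes the atom larger.
Here both period and group differ, so the two effects have to be weighed against each other.
B > O: both are in period 2; the period trend gives B the larger value.
Ga > B: they share group 13; the group trend gives Ga the larger value.
Mg > Ga: the two effects oppose for this pair; the across-period effect wins (139 vs 124 pm).
Tabulated atomic radius (pm): B 85, O 63, Mg 139, Ga 124.
So from smallest to largest: O < B < Ga < Mg.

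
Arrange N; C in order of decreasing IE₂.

N > C

The second ionization energy removes an electron from the +1 ion. For each element: N⁺ still has 4 valence electrons; C⁺ still has 3 valence electrons.
All are still removing valence electrons, so compare the +1 ions as you would atoms: IE_2 generally rises across a period (higher Z_eff) and falls down a group (larger shell), subject to the usual subshell exceptions.
Valence configurations: N⁺ [He]2s²2p², C⁺ [He]2s²2p¹.
Tabulated IE_2 (kJ/mol): N 2856, C 2353.
So the second ionization energies run C < N.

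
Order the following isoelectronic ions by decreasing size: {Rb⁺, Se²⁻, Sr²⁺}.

Se²⁻, Rb⁺, Sr²⁺

All of these have 36 electrons, so size is governed by nuclear charge alone: the more protons, the stronger the pull on the same electron cloud, and the smaller the ion.
Nuclear charges: Sr²⁺ (Z=38), Rb⁺ (Z=37), Se²⁻ (Z=34).
Largest to smallest: Se²⁻ > Rb⁺ > Sr²⁺.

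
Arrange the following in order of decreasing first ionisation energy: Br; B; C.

Br > C > B

B is in period 2, group 13; C is in period 2, group 14; Br is in period 4, group 17.
First ionization energy rises across a period (greater Z_eff holds electrons more tightly) and falls down a group (valence electrons are farther from the nucleus).
These span different periods and groups, so the two trends combine.
C > B: C lies to the right of B in period 2, so the across-period effect alone puts C higher.
Br > C: period and group pull opposite ways; the across-period shift dominates (1140 vs 1086 kJ/mol).
Tabulated first ionization energy (kJ/mol): B 801, C 1086, Br 1140.
So from highest to lowest: Br > C > B.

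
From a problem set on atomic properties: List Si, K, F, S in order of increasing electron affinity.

F is in period 2, group 17; Si is in period 3, group 14; S is in period 3, group 16; K is in period 4, group 1.
Electron affinity generally becomes more exothermic across a period toward the halogens and less exothermic down a group.
Here both period and group differ, so the two effects have to be weighed against each other.
Si > K: both effects reinforce here, so Si is clearly the higher of the two.
S > Si: S lies to the right of Si in period 3, so the across-period effect alone puts S higher.
F > S: both effects reinforce here, so F is clearly the higher of the two.
Approximate values (kJ/mol): F 328, Si 134, S 200, K 48.
So from lowest to highest: K < Si < S < F.

K < Si < S < F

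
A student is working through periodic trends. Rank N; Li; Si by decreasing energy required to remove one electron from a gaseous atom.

Li is in period 2, group 1; N is in period 2, group 15; Si is in period 3, group 14.
First ionization energy rises across a period (greater Z_eff holds electrons more tightly) and falls down a group (valence electrons are farther from the nucleus).
These span different periods and groups, so the two trends combine.
Si > Li: the two effects oppose for this pair; the across-period effect wins (786 vs 520 kJ/mol).
N > Si: relative to Si, both the across-period and down-group shifts push N's first ionization energy up.
Approximate values (kJ/mol): Li 520, N 1402, Si 786.
So from highest to lowest: N > Si > Li.

N, Si, Li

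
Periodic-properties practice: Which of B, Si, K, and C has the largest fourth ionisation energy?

B

After 3 electrons have been removed, what remains? B³⁺ is the bare [He] core; Si³⁺ still has 1 valence electron; K³⁺ is already 2 electrons into the core; C³⁺ still has 1 valence electron.
Usually core removal costs more than valence removal, but here the competition is close: a tightly held n=2 valence electron can cost more to remove than an n=3 core electron, so the actual values have to decide it.
Valence configurations: Si³⁺ [Ne]3s¹, C³⁺ [He]2s¹.
The numbers (kJ/mol): B 25026, Si 4356, K 5877, C 6223.
Hence IE_4: Si < K < C < B.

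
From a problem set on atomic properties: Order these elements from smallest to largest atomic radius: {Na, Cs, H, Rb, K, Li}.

H is in period 1, group 1; Li is in period 2, group 1; Na is in period 3, group 1; K is in period 4, group 1; Rb is in period 5, group 1; Cs is in period 6, group 1.
Atomic radius shrinks across a period as nuclear charge pulls the same shell inward, and grows down a group as new shells are added.
All are in group 1, so atomic radius increases down the group.
So from smallest to largest: H < Li < Na < K < Rb < Cs.

H < Li < Na < K < Rb < Cs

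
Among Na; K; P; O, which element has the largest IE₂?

Na

The second ionization energy removes an electron from the +1 ion. For each element: Na⁺ is the bare [Ne] core; K⁺ is the bare [Ar] core; P⁺ still has 4 valence electrons; O⁺ still has 5 valence electrons.
Usually core removal costs more than valence removal, but here the competition is close: a tightly held n=2 valence electron can cost more to remove than an n=3 core electron, so the actual values have to decide it.
Valence configurations: P⁺ [Ne]3s²3p², O⁺ [He]2s²2p³.
The numbers (kJ/mol): Na 4562, K 3052, P 1907, O 3388.
Overall IE_2 order: P < K < O < Na.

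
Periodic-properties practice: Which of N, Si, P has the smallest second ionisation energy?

IE_2 is the cost of taking one more electron from the +1 cation: N⁺ still has 4 valence electrons; Si⁺ still has 3 valence electrons; P⁺ still has 4 valence electrons.
All are still removing valence electrons, so compare the +1 ions as you would atoms: IE_2 generally rises across a period (higher Z_eff) and falls down a group (larger shell), subject to the usual subshell exceptions.
Valence configurations: N⁺ [He]2s²2p², Si⁺ [Ne]3s²3p¹, P⁺ [Ne]3s²3p².
Tabulated IE_2 (kJ/mol): N 2856, Si 1577, P 1907.
Hence IE_2: Si < P < N.

Si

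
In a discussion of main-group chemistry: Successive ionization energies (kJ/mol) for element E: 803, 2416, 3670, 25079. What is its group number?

Look for the largest jump between consecutive ionization energies: IE4/IE3 ≈ 6.8, far larger than any earlier ratio.
That jump marks the point where a core electron is being removed. So the atom has 3 valence electrons.
A main-group element with 3 valence electrons is in group 13.

Group 13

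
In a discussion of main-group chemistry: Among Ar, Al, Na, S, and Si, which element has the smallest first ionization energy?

IE₁ increases left→right with effective nuclear charge and decreases top→bottom as the valence shell moves farther out.
All lie in period 3, so first ionization energy increases left to right.
The smallest first ionization energy among these belongs to Na.

Na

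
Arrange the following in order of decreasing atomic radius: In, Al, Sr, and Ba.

Al is in period 3, group 13; Sr is in period 5, group 2; In is in period 5, group 13; Ba is in period 6, group 2.
Across a period the added protons contract the valence shell; down a group each new principal shell makes the atom larger.
These span different periods and groups, so the two trends combine.
In > Al: they share group 13; the group trend gives In the larger value.
Sr > In: Sr lies to the left of In in period 5, so the across-period effect alone puts Sr larger.
Ba > Sr: they share group 2; the group trend gives Ba the larger value.
Approximate values (pm): Al 126, Sr 185, In 142, Ba 196.
So from largest to smallest: Ba > Sr > In > Al.

Ba > Sr > In > Al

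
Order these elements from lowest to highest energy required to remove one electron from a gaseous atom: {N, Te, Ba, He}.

First ionization energy rises across a period (greater Z_eff holds electrons more tightly) and falls down a group (valence electrons are farther from the nucleus).
Here both period and group differ, so the two effects have to be weighed against each other.
Te > Ba: relative to Ba, both the across-period and down-group shifts push Te's first ionization energy up.
N > Te: the two effects oppose for this pair; the down-group effect wins (1402 vs 869 kJ/mol).
He > N: relative to N, both the across-period and down-group shifts push He's first ionization energy up.
For reference (kJ/mol): He 2372, N 1402, Te 869, Ba 503.
So from lowest to highest: Ba < Te < N < He.

Ba < Te < N < He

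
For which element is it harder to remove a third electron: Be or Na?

IE_3 is the cost of taking one more electron from the +2 cation: Be²⁺ is the bare [He] core; Na²⁺ is already 1 electron into the core.
All of these are removing an electron from a noble-gas core or deeper; the smaller core (lower principal quantum number) is held far more tightly, and within a period the higher nuclear charge binds the same core more tightly.
Tabulated IE_3 (kJ/mol): Be 14849, Na 6910.
So the third ionization energies run Na < Be.

Be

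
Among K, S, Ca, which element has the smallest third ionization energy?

S

Consider each +2 ion: K²⁺ is already 1 electron into the core; S²⁺ still has 4 valence electrons; Ca²⁺ is the bare [Ar] core.
Breaking into a closed-shell core is much more expensive than removing a leftover valence electron — K and Ca have the largest IE_3 here.
The numbers (kJ/mol): K 4420, S 3357, Ca 4912.
So the third ionization energies run S < K < Ca.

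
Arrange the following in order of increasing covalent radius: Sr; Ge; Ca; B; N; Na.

N < B < Ge < Na < Ca < Sr

B is in period 2, group 13; N is in period 2, group 15; Na is in period 3, group 1; Ca is in period 4, group 2; Ge is in period 4, group 14; Sr is in period 5, group 2.
Radius decreases left→right (rising Z_eff, same n) and increases top→bottom (higher n).
Here both period and group differ, so the two effects have to be weighed against each other.
B > N: B lies to the left of N in period 2, so the across-period effect alone puts B larger.
Ge > B: the two effects oppose for this pair; the down-group effect wins (121 vs 85 pm).
Na > Ge: the two effects oppose for this pair; the across-period effect wins (155 vs 121 pm).
Ca > Na: the two effects oppose for this pair; the down-group effect wins (171 vs 155 pm).
Sr > Ca: Sr sits below Ca in group 2, so the down-group effect alone puts Sr larger.
Approximate values (pm): B 85, N 71, Na 155, Ca 171, Ge 121, Sr 185.
So from smallest to largest: N < B < Ge < Na < Ca < Sr.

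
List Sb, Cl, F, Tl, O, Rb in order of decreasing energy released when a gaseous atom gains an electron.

Cl > F > O > Sb > Rb > Tl

O is in period 2, group 16; F is in period 2, group 17; Cl is in period 3, group 17; Rb is in period 5, group 1; Sb is in period 5, group 15; Tl is in period 6, group 13.
Electron affinity generally becomes more exothermic across a period toward the halogens and less exothermic down a group.
These span different periods and groups, so the two trends combine.
Rb > Tl: the two effects oppose for this pair; the down-group effect wins (47 vs 19 kJ/mol).
Sb > Rb: Sb lies to the right of Rb in period 5, so the across-period effect alone puts Sb higher.
O > Sb: relative to Sb, both the across-period and down-group shifts push O's electron affinity up.
F > O: F lies to the right of O in period 2, so the across-period effect alone puts F higher.
Cl > F: this pair runs against the simple trend — see the exception note.
Note the exception: Cl has a higher electron affinity than F, contrary to the simple trend — F's small 2p subshell makes the incoming electron feel strong e⁻–e⁻ repulsion, so Cl actually releases more energy on gaining an electron.
Approximate values (kJ/mol): O 141, F 328, Cl 349, Rb 47, Sb 103, Tl 19.
So from highest to lowest: Cl > F > O > Sb > Rb > Tl.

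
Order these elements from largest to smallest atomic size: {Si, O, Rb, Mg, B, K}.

Rb, K, Mg, Si, B, O

B is in period 2, group 13; O is in period 2, group 16; Mg is in period 3, group 2; Si is in period 3, group 14; K is in period 4, group 1; Rb is in period 5, group 1.
Moving right in a period, electrons are added to the same shell under a stronger nuclear pull, so atoms get smaller; moving down, a new shell is opened and atoms get larger.
Here both period and group differ, so the two effects have to be weighed against each other.
B > O: B lies to the left of O in period 2, so the across-period effect alone puts B larger.
Si > B: the two effects oppose for this pair; the down-group effect wins (116 vs 85 pm).
Mg > Si: Mg lies to the left of Si in period 3, so the across-period effect alone puts Mg larger.
K > Mg: relative to Mg, both the across-period and down-group shifts push K's atomic radius up.
Rb > K: they share group 1; the group trend gives Rb the larger value.
For reference (pm): B 85, O 63, Mg 139, Si 116, K 196, Rb 210.
So from largest to smallest: Rb > K > Mg > Si > B > O.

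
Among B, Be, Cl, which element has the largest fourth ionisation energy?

B

Consider each +3 ion: B³⁺ is the bare [He] core; Be³⁺ is already 1 electron into the core; Cl³⁺ still has 4 valence electrons.
Pulling an electron out of a noble-gas core costs far more than removing a remaining valence electron, so Be and B sit at the high end of IE_4.
Tabulated IE_4 (kJ/mol): B 25026, Be 21007, Cl 5159.
Overall IE_4 order: Cl < Be < B.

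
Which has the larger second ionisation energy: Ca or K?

K

Consider each +1 ion: Ca⁺ still has 1 valence electron; K⁺ is the bare [Ar] core.
Breaking into a closed-shell core is much more expensive than removing a leftover valence electron — K has the largest IE_2 here.
Approximate IE_2 values (kJ/mol): Ca 1145, K 3052.
Overall IE_2 order: Ca < K.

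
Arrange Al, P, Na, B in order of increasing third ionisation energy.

Al, P, B, Na

After 2 electrons have been removed, what remains? Al²⁺ still has 1 valence electron; P²⁺ still has 3 valence electrons; Na²⁺ is already 1 electron into the core; B²⁺ still has 1 valence electron.
Breaking into a closed-shell core is much more expensive than removing a leftover valence electron — Na has the largest IE_3 here.
Valence configurations: Al²⁺ [Ne]3s¹, P²⁺ [Ne]3s²3p¹, B²⁺ [He]2s¹.
The numbers (kJ/mol): Al 2745, P 2914, Na 6910, B 3660.
Overall IE_3 order: Al < P < B < Na.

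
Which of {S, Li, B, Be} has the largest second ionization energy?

Li

After 1 electron has been removed, what remains? S⁺ still has 5 valence electrons; Li⁺ is the bare [He] core; B⁺ still has 2 valence electrons; Be⁺ still has 1 valence electron.
Core electrons are held far more tightly than valence electrons, so Li tops the IE_2 order.
Valence configurations: S⁺ [Ne]3s²3p³, B⁺ [He]2s², Be⁺ [He]2s¹.
Approximate IE_2 values (kJ/mol): S 2252, Li 7298, B 2427, Be 1757.
Hence IE_2: Be < S < B < Li.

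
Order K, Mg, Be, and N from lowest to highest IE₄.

K < N < Mg < Be

The fourth ionization energy removes an electron from the +3 ion. For each element: K³⁺ is already 2 electrons into the core; Mg³⁺ is already 1 electron into the core; Be³⁺ is already 1 electron into the core; N³⁺ still has 2 valence electrons.
Usually core removal costs more than valence removal, but here the competition is close: a tightly held n=2 valence electron can cost more to remove than an n=3 core electron, so the actual values have to decide it.
Approximate IE_4 values (kJ/mol): K 5877, Mg 10543, Be 21007, N 7475.
Overall IE_4 order: K < N < Mg < Be.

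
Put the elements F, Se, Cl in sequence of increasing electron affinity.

Se, F, Cl

F is in period 2, group 17; Cl is in period 3, group 17; Se is in period 4, group 16.
Adding an electron releases more energy for atoms nearer the top right (short of the noble gases).
Here both period and group differ, so the two effects have to be weighed against each other.
F > Se: both effects reinforce here, so F is clearly the higher of the two.
Cl > F: this pair runs against the simple trend — see the exception note.
Note the exception: Cl has a higher electron affinity than F, contrary to the simple trend — F's small 2p subshell makes the incoming electron feel strong e⁻–e⁻ repulsion, so Cl actually releases more energy on gaining an electron.
Tabulated electron affinity (kJ/mol): F 328, Cl 349, Se 195.
So from lowest to highest: Se < F < Cl.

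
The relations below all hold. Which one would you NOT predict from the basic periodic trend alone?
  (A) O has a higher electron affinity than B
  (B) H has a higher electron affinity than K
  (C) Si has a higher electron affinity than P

(C)

The general trend: electron affinity increases across a period and decreases down a group.
(A) O (period 2, group 16) vs B (period 2, group 13): the stated order agrees with the simple trend.
(B) H (period 1, group 1) vs K (period 4, group 1): the stated order agrees with the simple trend.
(C) Si (period 3, group 14) vs P (period 3, group 15): the stated order contradicts the simple trend.
The exception is (C): adding an electron to P's half-filled 3p³ is unfavourable, so Si (3p²) has the more exothermic EA.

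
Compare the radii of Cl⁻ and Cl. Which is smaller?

Cl

Forming Cl⁻ adds 1 electron to Cl. More electron–electron repulsion in the same shell, with unchanged nuclear charge, lets the cloud expand.
An anion is larger than its parent atom: Cl⁻ > Cl.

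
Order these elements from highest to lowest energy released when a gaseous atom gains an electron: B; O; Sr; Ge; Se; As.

Atoms with high Z_eff and room in the valence shell (especially the halogens) have the most exothermic electron affinities.
Here both period and group differ, so the two effects have to be weighed against each other.
B > Sr: relative to Sr, both the across-period and down-group shifts push B's electron affinity up.
As > B: the two effects oppose for this pair; the across-period effect wins (78 vs 27 kJ/mol).
Ge > As: this pair runs against the simple trend — see the exception note.
O > Ge: both effects reinforce here, so O is clearly the higher of the two.
Se > O: this pair runs against the simple trend — see the exception note.
Note the exception: Ge has a higher electron affinity than As, contrary to the simple trend — adding an electron to As's half-filled 4p³ is unfavourable, so Ge (4p²) has the more exothermic EA.
Note the exception: Se has a higher electron affinity than O, contrary to the simple trend — O's compact 2p subshell gives strong electron–electron repulsion on the added electron.
Approximate values (kJ/mol): B 27, O 141, Ge 119, As 78, Se 195, Sr 5.
So from highest to lowest: Se > O > Ge > As > B > Sr.

Se > O > Ge > As > B > Sr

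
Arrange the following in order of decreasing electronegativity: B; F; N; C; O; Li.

F > O > N > C > B > Li

Li is in period 2, group 1; B is in period 2, group 13; C is in period 2, group 14; N is in period 2, group 15; O is in period 2, group 16; F is in period 2, group 17.
Electronegativity increases across a period and decreases down a group, tracking effective nuclear charge and atomic size.
All lie in period 2, so electronegativity increases left to right.
So from highest to lowest: F > O > N > C > B > Li.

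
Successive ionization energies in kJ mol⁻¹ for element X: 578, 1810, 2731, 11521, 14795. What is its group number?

Look for the largest jump between consecutive ionization energies: IE4/IE3 ≈ 4.2, far larger than any earlier ratio.
That jump marks the point where a core electron is being removed. So the atom has 3 valence electrons.
A main-group element with 3 valence electrons is in group 13.

Group 13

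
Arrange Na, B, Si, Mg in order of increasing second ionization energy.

Consider each +1 ion: Na⁺ is the bare [Ne] core; B⁺ still has 2 valence electrons; Si⁺ still has 3 valence electrons; Mg⁺ still has 1 valence electron.
Breaking into a closed-shell core is much more expensive than removing a leftover valence electron — Na has the largest IE_2 here.
Valence configurations: B⁺ [He]2s², Si⁺ [Ne]3s²3p¹, Mg⁺ [Ne]3s¹.
Tabulated IE_2 (kJ/mol): Na 4562, B 2427, Si 1577, Mg 1451.
Overall IE_2 order: Mg < Si < B < Na.

Mg, Si, B, Na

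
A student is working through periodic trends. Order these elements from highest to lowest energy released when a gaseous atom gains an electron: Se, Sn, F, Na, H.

F, Se, Sn, H, Na

Adding an electron releases more energy for atoms nearer the top right (short of the noble gases).
Here both period and group differ, so the two effects have to be weighed against each other.
H > Na: H sits above Na in group 1, so the down-group effect alone puts H higher.
Sn > H: period and group pull opposite ways; the across-period shift dominates (107 vs 73 kJ/mol).
Se > Sn: relative to Sn, both the across-period and down-group shifts push Se's electron affinity up.
F > Se: relative to Se, both the across-period and down-group shifts push F's electron affinity up.
Approximate values (kJ/mol): H 73, F 328, Na 53, Se 195, Sn 107.
So from highest to lowest: F > Se > Sn > H > Na.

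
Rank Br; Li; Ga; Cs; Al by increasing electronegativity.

Cs < Li < Al < Ga < Br

Li is in period 2, group 1; Al is in period 3, group 13; Ga is in period 4, group 13; Br is in period 4, group 17; Cs is in period 6, group 1.
Electronegativity increases across a period and decreases down a group, tracking effective nuclear charge and atomic size.
Here both period and group differ, so the two effects have to be weighed against each other.
Li > Cs: they share group 1; the group trend gives Li the larger value.
Al > Li: the two effects oppose for this pair; the across-period effect wins (1.61 vs 0.98).
Ga > Al: this pair runs against the simple trend — see the exception note.
Br > Ga: Br lies to the right of Ga in period 4, so the across-period effect alone puts Br higher.
Note the exception: Ga has a higher electronegativity than Al, contrary to the simple trend — poor shielding by filled d (and f) subshells raises the heavier element's effective nuclear charge more than the simple down-group trend predicts.
For reference (Pauling): Li 0.98, Al 1.61, Ga 1.81, Br 2.96, Cs 0.79.
So from lowest to highest: Cs < Li < Al < Ga < Br.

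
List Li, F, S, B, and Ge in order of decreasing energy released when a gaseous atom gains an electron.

F > S > Ge > Li > B

Li is in period 2, group 1; B is in period 2, group 13; F is in period 2, group 17; S is in period 3, group 16; Ge is in period 4, group 14.
Electron affinity generally becomes more exothermic across a period toward the halogens and less exothermic down a group.
Neither a single period nor a single group — weigh both effects.
Li > B: this pair runs against the simple trend — see the exception note.
Ge > Li: period and group pull opposite ways; the across-period shift dominates (119 vs 60 kJ/mol).
S > Ge: relative to Ge, both the across-period and down-group shifts push S's electron affinity up.
F > S: relative to S, both the across-period and down-group shifts push F's electron affinity up.
Note the exception: Li has a higher electron affinity than B, contrary to the simple trend — B's ns²np¹ configuration gives only a small electron affinity — the sparsely filled np subshell binds an added electron weakly.
For reference (kJ/mol): Li 60, B 27, F 328, S 200, Ge 119.
So from highest to lowest: F > S > Ge > Li > B.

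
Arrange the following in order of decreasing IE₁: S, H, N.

N, H, S

H is in period 1, group 1; N is in period 2, group 15; S is in period 3, group 16.
First ionization energy rises across a period (greater Z_eff holds electrons more tightly) and falls down a group (valence electrons are farther from the nucleus).
Here both period and group differ, so the two effects have to be weighed against each other.
H > S: the two effects oppose for this pair; the down-group effect wins (1312 vs 1000 kJ/mol).
N > H: the two effects oppose for this pair; the across-period effect wins (1402 vs 1312 kJ/mol).
Tabulated first ionization energy (kJ/mol): H 1312, N 1402, S 1000.
So from highest to lowest: N > H > S.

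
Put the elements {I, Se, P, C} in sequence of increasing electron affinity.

P < C < Se < I

Adding an electron releases more energy for atoms nearer the top right (short of the noble gases).
These sit on a diagonal, where the across-period and down-group effects partly cancel.
C > P: period and group pull opposite ways; the down-group shift dominates (122 vs 72 kJ/mol).
Se > C: period and group pull opposite ways; the across-period shift dominates (195 vs 122 kJ/mol).
I > Se: period and group pull opposite ways; the across-period shift dominates (295 vs 195 kJ/mol).
Tabulated electron affinity (kJ/mol): C 122, P 72, Se 195, I 295.
So from lowest to highest: P < C < Se < I.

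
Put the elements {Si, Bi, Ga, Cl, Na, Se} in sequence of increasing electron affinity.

Electron affinity generally becomes more exothermic across a period toward the halogens and less exothermic down a group.
Neither a single period nor a single group — weigh both effects.
Na > Ga: period and group pull opposite ways; the down-group shift dominates (53 vs 29 kJ/mol).
Bi > Na: the two effects oppose for this pair; the across-period effect wins (91 vs 53 kJ/mol).
Si > Bi: the two effects oppose for this pair; the down-group effect wins (134 vs 91 kJ/mol).
Se > Si: the two effects oppose for this pair; the across-period effect wins (195 vs 134 kJ/mol).
Cl > Se: relative to Se, both the across-period and down-group shifts push Cl's electron affinity up.
Tabulated electron affinity (kJ/mol): Na 53, Si 134, Cl 349, Ga 29, Se 195, Bi 91.
So from lowest to highest: Ga < Na < Bi < Si < Se < Cl.

Ga < Na < Bi < Si < Se < Cl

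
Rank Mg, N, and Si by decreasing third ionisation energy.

Mg > N > Si

After 2 electrons have been removed, what remains? Mg²⁺ is the bare [Ne] core; N²⁺ still has 3 valence electrons; Si²⁺ still has 2 valence electrons.
Core electrons are held far more tightly than valence electrons, so Mg tops the IE_3 order.
Valence configurations: N²⁺ [He]2s²2p¹, Si²⁺ [Ne]3s².
Approximate IE_3 values (kJ/mol): Mg 7733, N 4578, Si 3232.
Overall IE_3 order: Si < N < Mg.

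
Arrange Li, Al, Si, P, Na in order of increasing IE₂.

The second ionization energy removes an electron from the +1 ion. For each element: Li⁺ is the bare [He] core; Al⁺ still has 2 valence electrons; Si⁺ still has 3 valence electrons; P⁺ still has 4 valence electrons; Na⁺ is the bare [Ne] core.
Pulling an electron out of a noble-gas core costs far more than removing a remaining valence electron, so Na and Li sit at the high end of IE_2.
Valence configurations: Al⁺ [Ne]3s², Si⁺ [Ne]3s²3p¹, P⁺ [Ne]3s²3p².
Si⁺ loses a lone 3p electron whereas Al⁺ must break into a filled 3s² pair, so IE_2(Al) > IE_2(Si) even though Si has the higher nuclear charge.
The numbers (kJ/mol): Li 7298, Al 1817, Si 1577, P 1907, Na 4562.
Hence IE_2: Si < Al < P < Na < Li.

Si, Al, P, Na, Li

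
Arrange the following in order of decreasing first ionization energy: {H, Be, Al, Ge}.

H is in period 1, group 1; Be is in period 2, group 2; Al is in period 3, group 13; Ge is in period 4, group 14.
First ionization energy rises across a period (greater Z_eff holds electrons more tightly) and falls down a group (valence electrons are farther from the nucleus).
These sit on a diagonal, where the across-period and down-group effects partly cancel.
Ge > Al: the two effects oppose for this pair; the across-period effect wins (762 vs 578 kJ/mol).
Be > Ge: the two effects oppose for this pair; the down-group effect wins (900 vs 762 kJ/mol).
H > Be: the two effects oppose for this pair; the down-group effect wins (1312 vs 900 kJ/mol).
Approximate values (kJ/mol): H 1312, Be 900, Al 578, Ge 762.
So from highest to lowest: H > Be > Ge > Al.

H > Be > Ge > Al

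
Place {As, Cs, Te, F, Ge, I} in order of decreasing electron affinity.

F > I > Te > Ge > As > Cs

F is in period 2, group 17; Ge is in period 4, group 14; As is in period 4, group 15; Te is in period 5, group 16; I is in period 5, group 17; Cs is in period 6, group 1.
EA tends to increase across a period and decrease down a group, though the pattern is less regular than for IE or radius.
These span different periods and groups, so the two trends combine.
As > Cs: both effects reinforce here, so As is clearly the higher of the two.
Ge > As: this pair runs against the simple trend — see the exception note.
Te > Ge: period and group pull opposite ways; the across-period shift dominates (190 vs 119 kJ/mol).
I > Te: both are in period 5; the period trend gives I the larger value.
F > I: they share group 17; the group trend gives F the larger value.
Note the exception: Ge has a higher electron affinity than As, contrary to the simple trend — adding an electron to As's half-filled 4p³ is unfavourable, so Ge (4p²) has the more exothermic EA.
Tabulated electron affinity (kJ/mol): F 328, Ge 119, As 78, Te 190, I 295, Cs 46.
So from highest to lowest: F > I > Te > Ge > As > Cs.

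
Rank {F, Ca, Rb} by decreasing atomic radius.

F is in period 2, group 17; Ca is in period 4, group 2; Rb is in period 5, group 1.
Radius decreases left→right (rising Z_eff, same n) and increases top→bottom (higher n).
Neither a single period nor a single group — weigh both effects.
Ca > F: relative to F, both the across-period and down-group shifts push Ca's atomic radius up.
Rb > Ca: both effects reinforce here, so Rb is clearly the larger of the two.
Tabulated atomic radius (pm): F 64, Ca 171, Rb 210.
So from largest to smallest: Rb > Ca > F.

Rb, Ca, F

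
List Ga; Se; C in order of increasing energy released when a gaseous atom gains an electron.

Ga < C < Se

Atoms with high Z_eff and room in the valence shell (especially the halogens) have the most exothermic electron affinities.
Neither a single period nor a single group — weigh both effects.
C > Ga: relative to Ga, both the across-period and down-group shifts push C's electron affinity up.
Se > C: the two effects oppose for this pair; the across-period effect wins (195 vs 122 kJ/mol).
Approximate values (kJ/mol): C 122, Ga 29, Se 195.
So from lowest to highest: Ga < C < Se.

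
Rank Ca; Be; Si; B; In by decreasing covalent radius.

Be is in period 2, group 2; B is in period 2, group 13; Si is in period 3, group 14; Ca is in period 4, group 2; In is in period 5, group 13.
Moving right in a period, electrons are added to the same shell under a stronger nuclear pull, so atoms get smaller; moving down, a new shell is opened and atoms get larger.
These span different periods and groups, so the two trends combine.
Be > B: Be lies to the left of B in period 2, so the across-period effect alone puts Be larger.
Si > Be: the two effects oppose for this pair; the down-group effect wins (116 vs 102 pm).
In > Si: both effects reinforce here, so In is clearly the larger of the two.
Ca > In: period and group pull opposite ways; the across-period shift dominates (171 vs 142 pm).
Tabulated atomic radius (pm): Be 102, B 85, Si 116, Ca 171, In 142.
So from largest to smallest: Ca > In > Si > Be > B.

Ca > In > Si > Be > B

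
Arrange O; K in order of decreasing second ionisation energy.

IE_2 is the cost of taking one more electron from the +1 cation: O⁺ still has 5 valence electrons; K⁺ is the bare [Ar] core.
Usually core removal costs more than valence removal, but here the competition is close: a tightly held n=2 valence electron can cost more to remove than an n=3 core electron, so the actual values have to decide it.
Tabulated IE_2 (kJ/mol): O 3388, K 3052.
Putting it together, IE_2: K < O.

O > K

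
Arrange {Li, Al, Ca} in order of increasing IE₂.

Consider each +1 ion: Li⁺ is the bare [He] core; Al⁺ still has 2 valence electrons; Ca⁺ still has 1 valence electron.
Pulling an electron out of a noble-gas core costs far more than removing a remaining valence electron, so Li sits at the high end of IE_2.
Valence configurations: Al⁺ [Ne]3s², Ca⁺ [Ar]4s¹.
Tabulated IE_2 (kJ/mol): Li 7298, Al 1817, Ca 1145.
Putting it together, IE_2: Ca < Al < Li.

Ca, Al, Li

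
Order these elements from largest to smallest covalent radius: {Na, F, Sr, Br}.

F is in period 2, group 17; Na is in period 3, group 1; Br is in period 4, group 17; Sr is in period 5, group 2.
Across a period the added protons contract the valence shell; down a group each new principal shell makes the atom larger.
Neither a single period nor a single group — weigh both effects.
Br > F: Br sits below F in group 17, so the down-group effect alone puts Br larger.
Na > Br: period and group pull opposite ways; the across-period shift dominates (155 vs 114 pm).
Sr > Na: the two effects oppose for this pair; the down-group effect wins (185 vs 155 pm).
For reference (pm): F 64, Na 155, Br 114, Sr 185.
So from largest to smallest: Sr > Na > Br > F.

Sr > Na > Br > F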